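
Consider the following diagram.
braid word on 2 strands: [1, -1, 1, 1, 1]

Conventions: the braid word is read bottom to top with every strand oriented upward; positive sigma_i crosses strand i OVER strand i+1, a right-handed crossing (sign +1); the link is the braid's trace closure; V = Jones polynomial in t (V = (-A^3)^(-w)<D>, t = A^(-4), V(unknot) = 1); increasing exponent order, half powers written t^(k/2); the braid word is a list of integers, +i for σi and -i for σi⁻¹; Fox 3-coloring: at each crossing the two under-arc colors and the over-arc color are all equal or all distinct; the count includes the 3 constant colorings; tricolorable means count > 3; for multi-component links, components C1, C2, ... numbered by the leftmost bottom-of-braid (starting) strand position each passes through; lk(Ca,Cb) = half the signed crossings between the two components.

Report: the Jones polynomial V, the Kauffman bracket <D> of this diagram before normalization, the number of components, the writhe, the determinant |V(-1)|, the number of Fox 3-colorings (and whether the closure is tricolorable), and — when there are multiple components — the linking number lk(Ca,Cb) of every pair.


V = t + t^3 - t^4
<D> = A^-7 - A^-3 - A^5 (w = +3)
1 component over 5 crossings, w = +3
9 Fox colorings among 3^5, |V(-1)| = 3: tricolorable
why: |V(-1)| = 3: so tricolorable, since 3 divides 3


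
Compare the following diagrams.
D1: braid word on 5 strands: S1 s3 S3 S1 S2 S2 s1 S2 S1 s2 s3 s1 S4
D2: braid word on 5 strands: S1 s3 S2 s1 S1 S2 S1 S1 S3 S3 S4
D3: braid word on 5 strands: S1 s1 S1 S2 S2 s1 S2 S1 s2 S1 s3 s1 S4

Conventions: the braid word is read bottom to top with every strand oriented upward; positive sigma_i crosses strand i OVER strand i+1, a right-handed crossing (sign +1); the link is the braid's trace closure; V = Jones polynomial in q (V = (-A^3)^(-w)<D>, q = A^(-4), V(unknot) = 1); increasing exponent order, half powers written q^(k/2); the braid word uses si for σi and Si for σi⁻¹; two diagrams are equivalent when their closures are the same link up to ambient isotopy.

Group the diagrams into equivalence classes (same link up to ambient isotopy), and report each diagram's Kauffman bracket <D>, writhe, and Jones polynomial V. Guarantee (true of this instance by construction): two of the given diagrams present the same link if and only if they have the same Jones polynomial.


grouping into links: {D1, D3} | {D2}
V(D1) = q^(-11/2) - q^(-9/2) + q^(-7/2) - 2q^(-5/2) + q^(-3/2) - 2q^(-1/2)  (w -3, c 13, <D> = 2A^-7 - A^-3 + 2A - A^5 + A^9 - A^13)
D2 (bracket A^-15 + 2A^-7 - A^-3 + A - A^5; 11 crossings at w = -7): V = q^(-13/2) - q^(-11/2) + q^(-9/2) - 2q^(-7/2) - q^(-3/2)
V(D3) = q^(-11/2) - q^(-9/2) + q^(-7/2) - 2q^(-5/2) + q^(-3/2) - 2q^(-1/2)  [13 crossings, <D> = 2A^-7 - A^-3 + 2A - A^5 + A^9 - A^13, w = -3]
why: comparing 3 Jones polynomials yields 2 groups


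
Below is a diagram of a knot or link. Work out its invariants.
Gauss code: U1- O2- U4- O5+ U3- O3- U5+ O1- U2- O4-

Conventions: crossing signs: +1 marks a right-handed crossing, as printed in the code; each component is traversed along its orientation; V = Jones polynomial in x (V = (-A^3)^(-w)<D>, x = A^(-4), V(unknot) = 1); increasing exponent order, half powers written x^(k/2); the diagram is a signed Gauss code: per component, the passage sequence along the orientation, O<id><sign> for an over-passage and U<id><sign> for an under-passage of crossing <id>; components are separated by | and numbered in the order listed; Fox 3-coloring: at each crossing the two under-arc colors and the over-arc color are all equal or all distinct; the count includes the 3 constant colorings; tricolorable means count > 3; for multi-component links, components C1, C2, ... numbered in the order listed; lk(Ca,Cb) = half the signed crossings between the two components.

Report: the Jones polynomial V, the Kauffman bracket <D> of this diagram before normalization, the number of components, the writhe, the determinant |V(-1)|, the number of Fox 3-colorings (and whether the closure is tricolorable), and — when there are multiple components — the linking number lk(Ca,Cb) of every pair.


Jones polynomial: V(x) = -x^-4 + x^-3 + x^-1
<D> = -A^-5 - A^3 + A^7; writhe -3
components 1, writhe -3 (5 crossings)
3-colorings: 9 of 3^5, det 3 — tricolorable
note: |V(-1)| = 3: so tricolorable, since 3 divides 3


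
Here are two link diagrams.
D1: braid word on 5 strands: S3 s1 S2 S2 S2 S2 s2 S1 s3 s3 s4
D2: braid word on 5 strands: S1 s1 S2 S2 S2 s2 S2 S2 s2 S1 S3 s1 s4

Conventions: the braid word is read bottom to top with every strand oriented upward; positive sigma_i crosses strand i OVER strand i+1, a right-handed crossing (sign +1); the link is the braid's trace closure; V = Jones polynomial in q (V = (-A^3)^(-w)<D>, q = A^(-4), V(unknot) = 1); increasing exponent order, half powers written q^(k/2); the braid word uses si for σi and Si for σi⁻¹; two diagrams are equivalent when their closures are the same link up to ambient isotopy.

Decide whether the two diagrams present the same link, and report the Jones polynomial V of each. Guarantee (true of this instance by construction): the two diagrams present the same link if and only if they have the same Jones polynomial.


equivalent: yes
D1 (bracket A^-1 + A^3 + A^7 - A^15; 11 crossings at w = -1): V = q^(-9/2) - q^(-5/2) - q^(-3/2) - q^(-1/2)
V(D2) = q^(-9/2) - q^(-5/2) - q^(-3/2) - q^(-1/2)  (w -3, c 13, <D> = A^-7 + A^-3 + A - A^9)
key observation: one V(q) for all 2 diagrams — one class (guaranteed)


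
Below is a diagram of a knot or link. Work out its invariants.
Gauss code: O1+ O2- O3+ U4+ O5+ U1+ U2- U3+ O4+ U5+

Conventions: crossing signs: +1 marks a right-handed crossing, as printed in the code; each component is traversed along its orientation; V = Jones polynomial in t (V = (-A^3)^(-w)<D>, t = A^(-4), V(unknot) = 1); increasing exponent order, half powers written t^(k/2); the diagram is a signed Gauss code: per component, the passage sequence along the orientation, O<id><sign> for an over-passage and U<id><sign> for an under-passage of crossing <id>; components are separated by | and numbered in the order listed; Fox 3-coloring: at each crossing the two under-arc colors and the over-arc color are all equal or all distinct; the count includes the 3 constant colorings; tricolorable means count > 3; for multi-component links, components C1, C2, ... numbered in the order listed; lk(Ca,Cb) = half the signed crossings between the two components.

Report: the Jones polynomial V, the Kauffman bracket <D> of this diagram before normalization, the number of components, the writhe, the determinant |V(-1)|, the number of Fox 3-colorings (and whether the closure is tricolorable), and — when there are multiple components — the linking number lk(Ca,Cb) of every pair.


V = t + t^3 - t^4
<D> = A^-7 - A^-3 - A^5 (w = +3)
1 component over 5 crossings, w = +3
9 Fox colorings among 3^5, |V(-1)| = 3: tricolorable
why: w = +3 shifts under R1 moves; the (-A^3)^(-3) factor cancels that in V


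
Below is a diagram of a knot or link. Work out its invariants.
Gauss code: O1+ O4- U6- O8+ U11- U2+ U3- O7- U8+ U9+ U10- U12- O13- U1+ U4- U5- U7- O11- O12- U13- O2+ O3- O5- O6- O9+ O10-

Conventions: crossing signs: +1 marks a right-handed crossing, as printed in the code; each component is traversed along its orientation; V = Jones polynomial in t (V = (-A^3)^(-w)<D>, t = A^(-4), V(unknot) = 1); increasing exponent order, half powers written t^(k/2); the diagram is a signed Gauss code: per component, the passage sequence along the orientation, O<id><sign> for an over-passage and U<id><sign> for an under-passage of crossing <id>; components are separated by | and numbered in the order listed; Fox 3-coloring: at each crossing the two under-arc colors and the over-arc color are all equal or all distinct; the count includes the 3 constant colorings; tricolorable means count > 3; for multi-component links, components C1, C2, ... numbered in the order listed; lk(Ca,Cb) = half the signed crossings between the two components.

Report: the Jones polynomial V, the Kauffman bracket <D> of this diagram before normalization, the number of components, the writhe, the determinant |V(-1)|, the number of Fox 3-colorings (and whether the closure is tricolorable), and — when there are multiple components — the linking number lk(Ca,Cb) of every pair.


V = -t^-6 + t^-5 - t^-4 + 2t^-3 - t^-2 + t^-1
<D> = -A^-11 + A^-7 - 2A^-3 + A - A^5 + A^9 (w = -5)
1 component over 13 crossings, w = -5
3 Fox colorings among 3^13, |V(-1)| = 7: not tricolorable
why: the span of V is 5, forcing >= 5 crossings in any diagram


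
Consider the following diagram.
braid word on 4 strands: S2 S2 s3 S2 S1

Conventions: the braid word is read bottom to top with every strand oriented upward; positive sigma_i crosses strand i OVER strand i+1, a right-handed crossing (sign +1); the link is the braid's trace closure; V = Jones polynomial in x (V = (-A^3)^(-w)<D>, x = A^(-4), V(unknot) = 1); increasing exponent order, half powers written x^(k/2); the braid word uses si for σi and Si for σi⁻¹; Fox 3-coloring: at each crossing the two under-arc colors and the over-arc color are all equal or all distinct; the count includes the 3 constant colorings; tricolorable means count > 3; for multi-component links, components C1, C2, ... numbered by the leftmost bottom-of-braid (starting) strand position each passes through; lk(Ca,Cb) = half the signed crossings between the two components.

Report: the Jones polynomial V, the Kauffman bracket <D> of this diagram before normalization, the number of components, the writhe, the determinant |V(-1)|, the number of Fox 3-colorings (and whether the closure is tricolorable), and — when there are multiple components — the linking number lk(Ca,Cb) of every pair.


V = -x^-4 + x^-3 + x^-1
<D> = -A^-5 - A^3 + A^7 (w = -3)
1 component over 5 crossings, w = -3
9 Fox colorings among 3^5, |V(-1)| = 3: tricolorable
why: w = -3 (over 5 crossings) is diagram-only; (-A^3)^(3) removes it from V


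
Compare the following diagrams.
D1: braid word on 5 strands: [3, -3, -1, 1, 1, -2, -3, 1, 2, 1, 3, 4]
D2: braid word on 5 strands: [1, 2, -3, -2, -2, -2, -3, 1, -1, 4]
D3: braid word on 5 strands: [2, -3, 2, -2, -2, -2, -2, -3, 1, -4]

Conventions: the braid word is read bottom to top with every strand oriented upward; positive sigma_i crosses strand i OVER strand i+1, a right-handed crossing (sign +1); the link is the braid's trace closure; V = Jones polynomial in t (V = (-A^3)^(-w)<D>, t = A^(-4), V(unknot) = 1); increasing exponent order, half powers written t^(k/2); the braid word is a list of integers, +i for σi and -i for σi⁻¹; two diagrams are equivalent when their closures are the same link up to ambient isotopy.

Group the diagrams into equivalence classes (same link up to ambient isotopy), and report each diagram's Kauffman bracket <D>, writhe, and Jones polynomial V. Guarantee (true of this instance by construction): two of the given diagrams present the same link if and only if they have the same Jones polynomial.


grouping into links: {D1} | {D2, D3}
V(D1) = t + t^3 - t^4  (w +4, c 12, <D> = -A^-4 + 1 + A^8)
D2 (bracket A^-2 - A^2 + 2A^6 - A^10 + A^14 - A^18; 10 crossings at w = -2): V = -t^-6 + t^-5 - t^-4 + 2t^-3 - t^-2 + t^-1
V(D3) = -t^-6 + t^-5 - t^-4 + 2t^-3 - t^-2 + t^-1  (w -4, c 10, <D> = A^-8 - A^-4 + 2 - A^4 + A^8 - A^12)
key observation: 2 values of V(t) split the 3 diagrams


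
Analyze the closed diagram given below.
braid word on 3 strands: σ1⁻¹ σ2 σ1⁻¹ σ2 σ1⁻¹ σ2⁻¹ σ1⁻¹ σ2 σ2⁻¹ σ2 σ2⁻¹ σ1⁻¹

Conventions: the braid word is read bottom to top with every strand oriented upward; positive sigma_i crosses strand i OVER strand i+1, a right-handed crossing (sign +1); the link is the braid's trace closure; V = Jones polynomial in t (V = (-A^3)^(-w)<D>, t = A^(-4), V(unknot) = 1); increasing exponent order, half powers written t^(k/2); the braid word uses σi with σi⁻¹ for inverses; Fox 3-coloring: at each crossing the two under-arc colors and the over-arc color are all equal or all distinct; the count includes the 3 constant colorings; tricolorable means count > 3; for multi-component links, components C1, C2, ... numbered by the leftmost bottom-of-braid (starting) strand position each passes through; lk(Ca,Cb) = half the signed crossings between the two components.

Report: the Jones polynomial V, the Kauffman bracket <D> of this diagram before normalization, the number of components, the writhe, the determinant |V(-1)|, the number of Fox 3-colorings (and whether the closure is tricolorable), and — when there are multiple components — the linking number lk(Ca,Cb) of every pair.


Jones polynomial: V(t) = t^-5 + 2t^-3 + t^-1
<D> = A^-8 + 2 + A^8; writhe -4
components 3, writhe -4 (12 crossings)
linking number lk(C1,C2) = -1
lk(C1,C3): 0
lk(C2,C3) = -1
3-colorings: 3 of 3^12, det 4 — not tricolorable
note: the span of V is 4, within the link bound 12 + 3 - 1


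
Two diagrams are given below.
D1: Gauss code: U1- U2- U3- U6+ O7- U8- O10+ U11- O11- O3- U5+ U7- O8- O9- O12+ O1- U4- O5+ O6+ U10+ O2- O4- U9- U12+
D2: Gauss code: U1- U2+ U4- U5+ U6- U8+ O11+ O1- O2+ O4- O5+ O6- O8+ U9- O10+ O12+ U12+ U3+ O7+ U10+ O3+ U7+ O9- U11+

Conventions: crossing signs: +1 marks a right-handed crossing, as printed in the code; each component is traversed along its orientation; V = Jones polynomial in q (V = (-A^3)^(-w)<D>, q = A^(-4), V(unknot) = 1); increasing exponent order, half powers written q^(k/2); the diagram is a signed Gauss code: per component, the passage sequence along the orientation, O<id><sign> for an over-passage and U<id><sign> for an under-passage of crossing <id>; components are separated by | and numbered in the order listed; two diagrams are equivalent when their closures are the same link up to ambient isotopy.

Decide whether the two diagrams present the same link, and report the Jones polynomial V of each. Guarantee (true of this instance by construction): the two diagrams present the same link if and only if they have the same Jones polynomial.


same link: no
V(D1) = q^-5 - 2q^-4 + 2q^-3 - 2q^-2 + 2q^-1 - 1 + q  [12 crossings, <D> = A^-16 - A^-12 + 2A^-8 - 2A^-4 + 2 - 2A^4 + A^8, w = -4]
D2 (bracket -A^-4 + 1 + A^8; 12 crossings at w = +4): V = q + q^3 - q^4
note: 2 values of V(q) split the 2 diagrams


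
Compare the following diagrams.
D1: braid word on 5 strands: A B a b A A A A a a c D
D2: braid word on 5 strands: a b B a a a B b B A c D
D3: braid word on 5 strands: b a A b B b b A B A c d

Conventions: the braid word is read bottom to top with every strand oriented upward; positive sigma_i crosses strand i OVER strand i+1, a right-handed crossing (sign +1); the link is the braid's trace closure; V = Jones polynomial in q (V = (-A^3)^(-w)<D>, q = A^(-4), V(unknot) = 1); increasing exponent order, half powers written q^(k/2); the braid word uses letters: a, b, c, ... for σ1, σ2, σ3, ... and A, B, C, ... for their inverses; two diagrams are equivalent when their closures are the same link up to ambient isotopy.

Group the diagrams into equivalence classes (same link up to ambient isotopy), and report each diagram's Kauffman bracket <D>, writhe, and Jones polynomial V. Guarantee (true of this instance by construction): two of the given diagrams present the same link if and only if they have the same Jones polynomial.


equivalence classes: {D1} | {D2} | {D3}
D1 (bracket A^-2 + A^6 - A^10; 12 crossings at w = -2): V = -q^-4 + q^-3 + q^-1
V(D2) = q + q^3 - q^4  (w +2, c 12, <D> = -A^-10 + A^-6 + A^2)
V(D3) = 1  (w +2, c 12, <D> = A^6)
observation: 3 values of V(q) split the 3 diagrams


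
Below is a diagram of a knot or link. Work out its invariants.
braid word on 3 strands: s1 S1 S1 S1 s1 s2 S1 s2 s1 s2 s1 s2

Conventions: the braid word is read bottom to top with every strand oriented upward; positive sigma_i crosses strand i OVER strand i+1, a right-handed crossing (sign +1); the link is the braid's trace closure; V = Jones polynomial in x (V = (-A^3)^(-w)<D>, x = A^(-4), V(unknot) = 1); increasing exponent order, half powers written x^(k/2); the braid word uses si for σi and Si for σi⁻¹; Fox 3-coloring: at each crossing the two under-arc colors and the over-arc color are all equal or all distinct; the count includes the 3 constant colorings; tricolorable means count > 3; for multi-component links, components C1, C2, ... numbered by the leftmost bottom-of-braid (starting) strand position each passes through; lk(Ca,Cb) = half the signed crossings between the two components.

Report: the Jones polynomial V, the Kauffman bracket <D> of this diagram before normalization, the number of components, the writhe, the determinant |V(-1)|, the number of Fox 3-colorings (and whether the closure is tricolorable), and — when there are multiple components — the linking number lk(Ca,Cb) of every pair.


V = x - x^2 + 2x^3 - x^4 + x^5 - x^6
<D> = -A^-12 + A^-8 - A^-4 + 2 - A^4 + A^8 (w = +4)
1 component over 12 crossings, w = +4
3 Fox colorings among 3^12, |V(-1)| = 7: not tricolorable
why: w = +4 shifts under R1 moves; the (-A^3)^(-4) factor cancels that in V


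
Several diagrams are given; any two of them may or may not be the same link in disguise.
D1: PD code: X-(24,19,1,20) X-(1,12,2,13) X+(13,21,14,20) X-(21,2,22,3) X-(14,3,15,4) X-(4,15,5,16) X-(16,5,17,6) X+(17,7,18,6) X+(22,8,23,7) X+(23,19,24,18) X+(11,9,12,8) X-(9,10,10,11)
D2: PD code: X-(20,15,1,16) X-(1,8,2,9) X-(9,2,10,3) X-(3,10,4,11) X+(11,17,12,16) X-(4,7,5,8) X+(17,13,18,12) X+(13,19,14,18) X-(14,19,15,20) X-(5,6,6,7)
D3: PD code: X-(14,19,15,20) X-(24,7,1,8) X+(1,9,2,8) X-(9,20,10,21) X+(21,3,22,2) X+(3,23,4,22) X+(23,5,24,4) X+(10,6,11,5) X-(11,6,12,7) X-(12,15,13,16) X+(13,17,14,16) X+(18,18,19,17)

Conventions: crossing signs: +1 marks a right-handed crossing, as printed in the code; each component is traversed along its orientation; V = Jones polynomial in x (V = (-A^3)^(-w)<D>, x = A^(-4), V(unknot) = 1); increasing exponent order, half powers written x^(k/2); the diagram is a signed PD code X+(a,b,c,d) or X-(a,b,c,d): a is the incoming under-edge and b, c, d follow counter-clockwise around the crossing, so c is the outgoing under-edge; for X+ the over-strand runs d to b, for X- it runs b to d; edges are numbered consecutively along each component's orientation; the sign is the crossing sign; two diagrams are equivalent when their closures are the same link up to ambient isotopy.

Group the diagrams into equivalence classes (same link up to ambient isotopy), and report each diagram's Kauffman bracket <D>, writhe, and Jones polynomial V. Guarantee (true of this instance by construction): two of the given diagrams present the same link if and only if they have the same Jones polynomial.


equivalence classes: {D1} | {D2} | {D3}
D1 (bracket A^-6; 12 crossings at w = -2): V = 1
V(D2) = -x^-4 + x^-3 + x^-1  (w -4, c 10, <D> = A^-8 + 1 - A^4)
V(D3) = x + x^3 - x^4  [12 crossings, <D> = -A^-10 + A^-6 + A^2, w = +2]
key observation: 3 values of V(x) split the 3 diagrams


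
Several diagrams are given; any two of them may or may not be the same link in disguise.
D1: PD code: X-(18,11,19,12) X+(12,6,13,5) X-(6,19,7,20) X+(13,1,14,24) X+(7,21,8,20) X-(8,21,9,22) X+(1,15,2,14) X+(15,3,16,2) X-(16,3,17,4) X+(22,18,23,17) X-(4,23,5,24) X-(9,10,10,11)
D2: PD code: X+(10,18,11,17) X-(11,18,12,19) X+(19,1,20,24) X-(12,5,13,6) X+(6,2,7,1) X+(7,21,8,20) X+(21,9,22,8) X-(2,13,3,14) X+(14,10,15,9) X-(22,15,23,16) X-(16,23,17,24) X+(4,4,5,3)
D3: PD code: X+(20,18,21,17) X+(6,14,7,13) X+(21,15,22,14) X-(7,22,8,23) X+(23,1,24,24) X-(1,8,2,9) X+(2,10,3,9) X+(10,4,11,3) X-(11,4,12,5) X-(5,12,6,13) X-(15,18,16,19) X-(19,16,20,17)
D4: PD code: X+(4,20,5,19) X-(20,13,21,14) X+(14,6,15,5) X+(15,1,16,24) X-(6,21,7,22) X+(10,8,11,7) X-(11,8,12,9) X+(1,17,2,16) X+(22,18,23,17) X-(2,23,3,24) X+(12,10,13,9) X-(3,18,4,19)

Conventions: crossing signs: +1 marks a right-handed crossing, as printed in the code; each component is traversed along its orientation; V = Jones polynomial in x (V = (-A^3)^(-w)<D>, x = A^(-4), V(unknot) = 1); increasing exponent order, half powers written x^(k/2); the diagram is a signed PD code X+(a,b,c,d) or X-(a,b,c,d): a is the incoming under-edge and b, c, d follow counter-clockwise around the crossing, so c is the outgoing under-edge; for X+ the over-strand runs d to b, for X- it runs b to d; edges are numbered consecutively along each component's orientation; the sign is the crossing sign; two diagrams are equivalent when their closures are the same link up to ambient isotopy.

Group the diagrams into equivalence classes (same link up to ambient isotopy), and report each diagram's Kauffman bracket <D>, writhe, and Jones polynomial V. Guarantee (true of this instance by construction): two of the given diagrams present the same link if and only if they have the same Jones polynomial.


grouping into links: {D1, D2, D4} | {D3}
V(D1) = x^-2 - x^-1 + 2 - 2x + x^2 - x^3 + x^4  (w 0, c 12, <D> = A^-16 - A^-12 + A^-8 - 2A^-4 + 2 - A^4 + A^8)
V(D2) = x^-2 - x^-1 + 2 - 2x + x^2 - x^3 + x^4  (w +2, c 12, <D> = A^-10 - A^-6 + A^-2 - 2A^2 + 2A^6 - A^10 + A^14)
D3 (bracket 1; 12 crossings at w = 0): V = 1
V(D4) = x^-2 - x^-1 + 2 - 2x + x^2 - x^3 + x^4  (w +2, c 12, <D> = A^-10 - A^-6 + A^-2 - 2A^2 + 2A^6 - A^10 + A^14)
why: V(x) takes 2 values over 4 diagrams, fixing the grouping


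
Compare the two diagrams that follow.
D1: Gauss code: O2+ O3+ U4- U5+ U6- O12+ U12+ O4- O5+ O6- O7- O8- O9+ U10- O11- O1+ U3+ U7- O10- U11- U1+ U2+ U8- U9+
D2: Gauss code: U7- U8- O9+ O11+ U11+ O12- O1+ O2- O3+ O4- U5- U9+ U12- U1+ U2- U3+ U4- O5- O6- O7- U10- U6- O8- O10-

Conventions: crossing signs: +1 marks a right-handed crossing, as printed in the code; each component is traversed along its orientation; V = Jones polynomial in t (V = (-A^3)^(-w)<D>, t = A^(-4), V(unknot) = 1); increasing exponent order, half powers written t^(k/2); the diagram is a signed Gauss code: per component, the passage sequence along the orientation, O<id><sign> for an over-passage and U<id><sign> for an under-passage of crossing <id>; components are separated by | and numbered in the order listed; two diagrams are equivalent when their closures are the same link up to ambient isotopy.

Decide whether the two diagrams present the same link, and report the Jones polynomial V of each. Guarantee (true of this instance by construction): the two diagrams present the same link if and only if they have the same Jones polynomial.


equivalent: no
D1 (bracket 1; 12 crossings at w = 0): V = 1
V(D2) = -t^-4 + t^-3 + t^-1  (w -4, c 12, <D> = A^-8 + 1 - A^4)
key observation: V(t) takes 2 values over 2 diagrams, fixing the grouping


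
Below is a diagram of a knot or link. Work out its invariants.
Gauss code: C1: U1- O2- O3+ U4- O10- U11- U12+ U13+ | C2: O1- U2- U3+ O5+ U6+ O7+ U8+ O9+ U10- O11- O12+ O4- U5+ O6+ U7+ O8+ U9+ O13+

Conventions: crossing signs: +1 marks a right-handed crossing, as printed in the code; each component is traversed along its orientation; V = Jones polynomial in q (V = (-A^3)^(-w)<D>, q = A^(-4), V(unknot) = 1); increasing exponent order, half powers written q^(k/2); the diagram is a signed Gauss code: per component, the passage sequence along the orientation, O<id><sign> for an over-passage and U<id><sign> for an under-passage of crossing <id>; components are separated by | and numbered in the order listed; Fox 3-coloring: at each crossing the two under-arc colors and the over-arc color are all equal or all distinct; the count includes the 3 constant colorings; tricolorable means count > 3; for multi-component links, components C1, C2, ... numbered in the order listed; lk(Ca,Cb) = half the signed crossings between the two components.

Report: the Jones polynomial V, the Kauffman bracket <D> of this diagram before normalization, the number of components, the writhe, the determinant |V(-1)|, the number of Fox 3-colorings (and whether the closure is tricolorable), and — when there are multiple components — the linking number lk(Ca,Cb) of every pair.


V(q) = -q^(-1/2) - 2q^(3/2) + q^(5/2) - 2q^(7/2) + 2q^(9/2) - q^(11/2) + q^(13/2)
bracket: -A^-17 + A^-13 - 2A^-9 + 2A^-5 - A^-1 + 2A^3 + A^11, w = +3
2 components, writhe +3, over 13 crossings
lk(C1,C2) = -1
det 10, colorings 3 of 3^13 — not tricolorable
observation: |V(-1)| = 10: so not tricolorable, since 3 does not divide 10


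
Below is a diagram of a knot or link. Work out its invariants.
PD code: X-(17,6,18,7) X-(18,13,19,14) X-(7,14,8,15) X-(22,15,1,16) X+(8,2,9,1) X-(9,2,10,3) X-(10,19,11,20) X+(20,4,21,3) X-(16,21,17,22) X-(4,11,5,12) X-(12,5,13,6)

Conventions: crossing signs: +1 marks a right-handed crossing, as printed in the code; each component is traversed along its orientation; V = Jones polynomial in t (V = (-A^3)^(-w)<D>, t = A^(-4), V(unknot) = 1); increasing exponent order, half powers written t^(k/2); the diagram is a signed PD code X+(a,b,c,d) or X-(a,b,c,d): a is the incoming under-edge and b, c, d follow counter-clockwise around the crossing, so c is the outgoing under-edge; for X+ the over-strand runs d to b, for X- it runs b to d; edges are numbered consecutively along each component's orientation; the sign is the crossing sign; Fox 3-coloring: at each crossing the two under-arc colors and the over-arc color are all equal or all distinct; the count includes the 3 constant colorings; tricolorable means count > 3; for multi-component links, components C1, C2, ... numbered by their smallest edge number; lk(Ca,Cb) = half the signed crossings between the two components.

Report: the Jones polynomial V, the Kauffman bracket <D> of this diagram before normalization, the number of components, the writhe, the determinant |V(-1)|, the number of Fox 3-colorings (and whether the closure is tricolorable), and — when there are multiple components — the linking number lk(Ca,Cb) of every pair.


V = -t^-9 + 2t^-8 - 3t^-7 + 3t^-6 - 3t^-5 + 3t^-4 - t^-3 + t^-2
<D> = -A^-13 + A^-9 - 3A^-5 + 3A^-1 - 3A^3 + 3A^7 - 2A^11 + A^15 (w = -7)
1 component over 11 crossings, w = -7
3 Fox colorings among 3^11, |V(-1)| = 17: not tricolorable
why: V spans 7 powers of t: at least 7 crossings in any diagram


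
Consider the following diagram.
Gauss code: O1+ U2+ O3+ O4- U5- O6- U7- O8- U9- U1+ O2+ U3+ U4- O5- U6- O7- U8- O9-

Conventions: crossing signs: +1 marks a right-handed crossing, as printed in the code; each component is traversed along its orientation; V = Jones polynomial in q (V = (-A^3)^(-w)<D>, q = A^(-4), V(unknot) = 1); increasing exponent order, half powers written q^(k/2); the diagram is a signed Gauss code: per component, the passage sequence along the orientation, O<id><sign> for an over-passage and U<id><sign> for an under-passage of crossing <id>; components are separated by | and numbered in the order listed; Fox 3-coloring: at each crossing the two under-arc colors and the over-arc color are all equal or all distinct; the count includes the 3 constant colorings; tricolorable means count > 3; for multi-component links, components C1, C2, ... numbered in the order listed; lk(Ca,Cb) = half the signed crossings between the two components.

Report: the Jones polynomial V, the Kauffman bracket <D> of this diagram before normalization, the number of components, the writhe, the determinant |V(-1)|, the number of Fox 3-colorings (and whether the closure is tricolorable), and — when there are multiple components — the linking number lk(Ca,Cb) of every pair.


V = -q^-4 + q^-3 + q^-1
<D> = -A^-5 - A^3 + A^7 (w = -3)
1 component over 9 crossings, w = -3
9 Fox colorings among 3^9, |V(-1)| = 3: tricolorable
why: w = -3 (over 9 crossings) is diagram-only; (-A^3)^(3) removes it from V


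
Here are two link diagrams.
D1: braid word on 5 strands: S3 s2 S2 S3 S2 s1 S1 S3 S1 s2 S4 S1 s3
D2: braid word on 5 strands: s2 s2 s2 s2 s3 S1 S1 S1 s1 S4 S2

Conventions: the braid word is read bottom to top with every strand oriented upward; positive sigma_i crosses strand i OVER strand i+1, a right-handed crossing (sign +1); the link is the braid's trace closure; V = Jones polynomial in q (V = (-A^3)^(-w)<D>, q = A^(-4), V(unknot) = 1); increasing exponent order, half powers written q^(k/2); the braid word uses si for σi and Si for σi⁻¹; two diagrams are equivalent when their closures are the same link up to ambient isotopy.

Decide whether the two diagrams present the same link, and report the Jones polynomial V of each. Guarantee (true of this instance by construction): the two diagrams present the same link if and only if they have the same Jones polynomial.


equivalent: no
V(D1) = -q^(-9/2) - q^(-5/2) + q^(-3/2) - q^(-1/2)  (w -5, c 13, <D> = A^-13 - A^-9 + A^-5 + A^3)
V(D2) = -q^(-3/2) - 2q^(1/2) + q^(3/2) - q^(5/2) + q^(7/2)  (w +1, c 11, <D> = -A^-11 + A^-7 - A^-3 + 2A + A^9)
why: 2 classes among 2 diagrams; unequal V(q) rules out equality


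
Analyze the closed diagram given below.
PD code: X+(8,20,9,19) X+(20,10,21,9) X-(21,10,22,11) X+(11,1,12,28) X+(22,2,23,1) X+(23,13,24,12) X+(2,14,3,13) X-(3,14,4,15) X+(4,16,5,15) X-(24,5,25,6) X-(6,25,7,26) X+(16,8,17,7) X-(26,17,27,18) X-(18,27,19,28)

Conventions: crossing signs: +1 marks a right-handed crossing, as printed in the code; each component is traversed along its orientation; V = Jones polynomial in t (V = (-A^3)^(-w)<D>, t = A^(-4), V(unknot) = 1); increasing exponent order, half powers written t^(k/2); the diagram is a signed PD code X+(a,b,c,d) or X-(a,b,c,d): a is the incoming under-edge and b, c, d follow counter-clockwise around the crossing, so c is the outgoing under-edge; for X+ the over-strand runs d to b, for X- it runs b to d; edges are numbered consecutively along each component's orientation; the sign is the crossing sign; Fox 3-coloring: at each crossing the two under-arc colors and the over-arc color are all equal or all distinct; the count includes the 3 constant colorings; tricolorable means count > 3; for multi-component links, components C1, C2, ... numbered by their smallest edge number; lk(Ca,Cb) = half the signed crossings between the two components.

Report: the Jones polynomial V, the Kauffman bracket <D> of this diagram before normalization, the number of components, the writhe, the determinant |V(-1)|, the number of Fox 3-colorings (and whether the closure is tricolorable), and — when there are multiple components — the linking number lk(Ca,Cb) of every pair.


V = -t^-1 + 2 - t + 2t^2 - t^3 + t^4 - t^5
<D> = -A^-14 + A^-10 - A^-6 + 2A^-2 - A^2 + 2A^6 - A^10 (w = +2)
1 component over 14 crossings, w = +2
9 Fox colorings among 3^14, |V(-1)| = 9: tricolorable
why: |V(-1)| = 9: so tricolorable, since 3 divides 9


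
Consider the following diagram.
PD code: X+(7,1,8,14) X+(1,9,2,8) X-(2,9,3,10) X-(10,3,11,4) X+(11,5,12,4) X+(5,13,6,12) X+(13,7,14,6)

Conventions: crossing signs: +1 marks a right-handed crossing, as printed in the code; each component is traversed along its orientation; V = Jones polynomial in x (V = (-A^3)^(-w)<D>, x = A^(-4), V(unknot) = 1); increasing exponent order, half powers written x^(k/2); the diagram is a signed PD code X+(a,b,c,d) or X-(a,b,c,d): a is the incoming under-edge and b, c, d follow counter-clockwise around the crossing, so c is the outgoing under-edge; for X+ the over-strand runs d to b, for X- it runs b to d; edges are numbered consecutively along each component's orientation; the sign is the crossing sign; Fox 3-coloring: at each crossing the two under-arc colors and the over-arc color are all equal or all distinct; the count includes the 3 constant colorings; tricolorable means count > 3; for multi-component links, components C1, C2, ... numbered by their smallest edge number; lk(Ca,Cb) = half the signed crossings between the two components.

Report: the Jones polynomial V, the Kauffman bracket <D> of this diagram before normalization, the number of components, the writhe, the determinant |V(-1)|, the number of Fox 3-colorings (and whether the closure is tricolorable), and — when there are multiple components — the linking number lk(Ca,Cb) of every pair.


Jones polynomial: V(x) = x + x^3 - x^4
<D> = A^-7 - A^-3 - A^5; writhe +3
components 1, writhe +3 (7 crossings)
3-colorings: 9 of 3^7, det 3 — tricolorable
note: |V(-1)| = 3: so tricolorable, since 3 divides 3


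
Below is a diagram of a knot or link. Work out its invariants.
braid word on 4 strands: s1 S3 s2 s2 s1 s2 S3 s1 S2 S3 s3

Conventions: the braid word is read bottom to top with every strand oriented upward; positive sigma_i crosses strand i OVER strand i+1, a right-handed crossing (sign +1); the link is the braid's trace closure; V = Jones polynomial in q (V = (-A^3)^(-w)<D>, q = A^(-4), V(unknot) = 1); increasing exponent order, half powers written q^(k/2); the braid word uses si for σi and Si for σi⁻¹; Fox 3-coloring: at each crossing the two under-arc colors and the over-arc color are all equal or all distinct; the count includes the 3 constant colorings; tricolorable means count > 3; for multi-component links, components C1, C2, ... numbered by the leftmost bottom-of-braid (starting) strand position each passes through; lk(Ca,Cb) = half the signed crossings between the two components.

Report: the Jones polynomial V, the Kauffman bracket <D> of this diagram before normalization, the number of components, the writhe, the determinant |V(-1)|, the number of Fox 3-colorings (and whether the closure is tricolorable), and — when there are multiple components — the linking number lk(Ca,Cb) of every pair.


V(q) = q - q^2 + 2q^3 - q^4 + q^5 - q^6
bracket: A^-15 - A^-11 + A^-7 - 2A^-3 + A - A^5, w = +3
1 component, writhe +3, over 11 crossings
det 7, colorings 3 of 3^11 — not tricolorable
observation: V spans 5 powers of q: at least 5 crossings in any diagram


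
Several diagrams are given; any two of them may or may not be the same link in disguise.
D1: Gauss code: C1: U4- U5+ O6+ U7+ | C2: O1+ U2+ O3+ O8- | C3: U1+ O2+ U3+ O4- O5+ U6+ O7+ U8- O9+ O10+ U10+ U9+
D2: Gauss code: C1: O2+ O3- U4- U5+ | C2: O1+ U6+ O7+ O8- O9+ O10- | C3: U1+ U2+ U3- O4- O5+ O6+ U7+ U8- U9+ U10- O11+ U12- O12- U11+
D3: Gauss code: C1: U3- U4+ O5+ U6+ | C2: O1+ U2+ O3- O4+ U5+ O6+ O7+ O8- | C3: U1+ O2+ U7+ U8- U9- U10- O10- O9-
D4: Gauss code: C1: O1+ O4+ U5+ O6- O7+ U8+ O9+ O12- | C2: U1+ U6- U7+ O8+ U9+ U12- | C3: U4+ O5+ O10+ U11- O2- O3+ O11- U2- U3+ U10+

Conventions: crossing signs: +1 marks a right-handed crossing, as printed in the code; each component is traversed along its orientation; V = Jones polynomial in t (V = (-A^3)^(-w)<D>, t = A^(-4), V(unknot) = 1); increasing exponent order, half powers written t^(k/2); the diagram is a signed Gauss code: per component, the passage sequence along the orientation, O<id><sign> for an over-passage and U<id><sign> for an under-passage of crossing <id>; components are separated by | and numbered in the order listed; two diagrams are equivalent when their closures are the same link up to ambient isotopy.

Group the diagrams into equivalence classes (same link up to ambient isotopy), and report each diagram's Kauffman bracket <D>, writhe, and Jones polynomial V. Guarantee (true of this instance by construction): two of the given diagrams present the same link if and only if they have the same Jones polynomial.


classes: {D1, D3, D4} | {D2}
V(D1) = t + 2t^3 + t^5  [10 crossings, <D> = A^-2 + 2A^6 + A^14, w = +6]
V(D2) = 1 + t + t^2 + t^3  [12 crossings, <D> = A^-6 + A^-2 + A^2 + A^6, w = +2]
D3 (bracket A^-14 + 2A^-6 + A^2; 10 crossings at w = +2): V = t + 2t^3 + t^5
V(D4) = t + 2t^3 + t^5  (w +4, c 12, <D> = A^-8 + 2 + A^8)
note: V(t) takes 2 values over 4 diagrams, fixing the grouping


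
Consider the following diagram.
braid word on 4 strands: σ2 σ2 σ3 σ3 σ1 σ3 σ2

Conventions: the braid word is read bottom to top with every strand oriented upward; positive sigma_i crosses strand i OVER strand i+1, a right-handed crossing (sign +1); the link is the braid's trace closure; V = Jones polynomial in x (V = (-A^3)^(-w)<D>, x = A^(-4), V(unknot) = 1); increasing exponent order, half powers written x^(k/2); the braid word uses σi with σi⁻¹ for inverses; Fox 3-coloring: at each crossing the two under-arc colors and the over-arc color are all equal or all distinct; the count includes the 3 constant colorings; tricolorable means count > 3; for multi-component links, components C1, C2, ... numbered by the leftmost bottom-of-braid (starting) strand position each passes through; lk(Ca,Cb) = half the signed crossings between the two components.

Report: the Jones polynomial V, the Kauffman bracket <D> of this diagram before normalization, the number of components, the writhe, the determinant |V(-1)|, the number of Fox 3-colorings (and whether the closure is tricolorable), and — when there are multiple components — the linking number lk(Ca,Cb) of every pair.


V = x^2 + 2x^4 - 2x^5 + x^6 - 2x^7 + x^8
<D> = -A^-11 + 2A^-7 - A^-3 + 2A - 2A^5 - A^13 (w = +7)
1 component over 7 crossings, w = +7
27 Fox colorings among 3^7, |V(-1)| = 9: tricolorable
why: det 9 = |V(-1)|; divisible by 3, so tricolorable


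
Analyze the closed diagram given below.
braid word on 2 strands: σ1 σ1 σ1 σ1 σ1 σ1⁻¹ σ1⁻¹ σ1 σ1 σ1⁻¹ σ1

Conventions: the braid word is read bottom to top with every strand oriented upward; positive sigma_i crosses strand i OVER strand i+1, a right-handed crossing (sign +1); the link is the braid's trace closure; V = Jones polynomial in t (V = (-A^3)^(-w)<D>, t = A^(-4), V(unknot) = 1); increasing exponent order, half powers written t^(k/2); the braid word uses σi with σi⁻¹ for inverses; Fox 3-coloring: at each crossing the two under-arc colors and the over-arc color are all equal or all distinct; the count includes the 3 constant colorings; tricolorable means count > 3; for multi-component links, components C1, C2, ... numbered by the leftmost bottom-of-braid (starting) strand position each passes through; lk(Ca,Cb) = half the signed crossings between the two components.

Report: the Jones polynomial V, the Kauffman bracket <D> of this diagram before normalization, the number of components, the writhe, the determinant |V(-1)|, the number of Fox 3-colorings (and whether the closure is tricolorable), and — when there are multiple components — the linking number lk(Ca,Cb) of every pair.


Jones polynomial: V(t) = t^2 + t^4 - t^5 + t^6 - t^7
<D> = A^-13 - A^-9 + A^-5 - A^-1 - A^7; writhe +5
components 1, writhe +5 (11 crossings)
3-colorings: 3 of 3^11, det 5 — not tricolorable
note: |V(-1)| = 5: so not tricolorable, since 3 does not divide 5


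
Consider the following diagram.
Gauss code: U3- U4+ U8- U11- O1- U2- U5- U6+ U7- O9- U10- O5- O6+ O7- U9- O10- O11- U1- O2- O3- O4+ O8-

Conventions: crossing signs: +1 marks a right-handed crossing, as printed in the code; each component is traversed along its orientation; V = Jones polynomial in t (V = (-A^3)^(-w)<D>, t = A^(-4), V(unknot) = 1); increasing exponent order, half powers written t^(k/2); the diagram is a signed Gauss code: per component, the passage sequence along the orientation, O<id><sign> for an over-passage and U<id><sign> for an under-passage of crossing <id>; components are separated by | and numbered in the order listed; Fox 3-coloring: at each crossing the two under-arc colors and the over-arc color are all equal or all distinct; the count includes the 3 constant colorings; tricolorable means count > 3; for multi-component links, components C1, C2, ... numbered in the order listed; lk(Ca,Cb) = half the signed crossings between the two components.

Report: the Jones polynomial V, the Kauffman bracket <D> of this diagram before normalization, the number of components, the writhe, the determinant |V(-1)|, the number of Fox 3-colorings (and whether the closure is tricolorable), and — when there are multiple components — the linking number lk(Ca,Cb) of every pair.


Jones polynomial: V(t) = t^-8 - 2t^-7 + t^-6 - 2t^-5 + 2t^-4 + t^-2
<D> = -A^-13 - 2A^-5 + 2A^-1 - A^3 + 2A^7 - A^11; writhe -7
components 1, writhe -7 (11 crossings)
3-colorings: 27 of 3^11, det 9 — tricolorable
note: |V(-1)| = 9: so tricolorable, since 3 divides 9


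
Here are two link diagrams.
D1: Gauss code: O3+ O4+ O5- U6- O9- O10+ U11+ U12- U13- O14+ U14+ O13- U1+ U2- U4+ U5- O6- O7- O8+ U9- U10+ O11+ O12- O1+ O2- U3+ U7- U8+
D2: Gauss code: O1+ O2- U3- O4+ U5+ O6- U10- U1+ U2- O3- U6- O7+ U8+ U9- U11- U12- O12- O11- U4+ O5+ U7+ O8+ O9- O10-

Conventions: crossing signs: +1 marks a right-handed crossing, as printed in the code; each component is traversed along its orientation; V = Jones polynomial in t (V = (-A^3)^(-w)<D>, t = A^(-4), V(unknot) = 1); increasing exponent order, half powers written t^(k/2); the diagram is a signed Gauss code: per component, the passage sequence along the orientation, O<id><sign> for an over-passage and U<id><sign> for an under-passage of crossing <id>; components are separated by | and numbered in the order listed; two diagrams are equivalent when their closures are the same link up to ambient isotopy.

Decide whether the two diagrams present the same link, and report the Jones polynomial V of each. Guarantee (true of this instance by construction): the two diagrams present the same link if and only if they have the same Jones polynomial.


equivalent: no
V(D1) = 1  (w 0, c 14, <D> = 1)
V(D2) = -t^-3 + 2t^-2 - 2t^-1 + 3 - 2t + 2t^2 - t^3  (w -2, c 12, <D> = -A^-18 + 2A^-14 - 2A^-10 + 3A^-6 - 2A^-2 + 2A^2 - A^6)
why: V(t) takes 2 values over 2 diagrams, fixing the grouping
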